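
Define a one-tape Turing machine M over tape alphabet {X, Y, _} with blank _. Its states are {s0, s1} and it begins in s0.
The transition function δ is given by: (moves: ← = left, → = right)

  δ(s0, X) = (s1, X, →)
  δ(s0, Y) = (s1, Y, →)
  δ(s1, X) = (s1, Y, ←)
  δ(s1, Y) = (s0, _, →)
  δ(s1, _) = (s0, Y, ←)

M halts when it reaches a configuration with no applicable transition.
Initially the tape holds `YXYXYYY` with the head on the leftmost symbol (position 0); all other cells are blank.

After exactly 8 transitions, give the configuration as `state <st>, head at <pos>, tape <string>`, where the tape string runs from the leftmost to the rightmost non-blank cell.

state s1, head at 6, tape Y_X_YY

s0 | [Y]XYXYYY   read Y → write Y, move →, go to s1
s1 | Y[X]YXYYY   read X → write Y, move ←, go to s1
s1 | [Y]YYXYYY   read Y → write _, move →, go to s0
s0 | _[Y]YXYYY   read Y → write Y, move →, go to s1
s1 | _Y[Y]XYYY   read Y → write _, move →, go to s0
s0 | _Y_[X]YYY   read X → write X, move →, go to s1
s1 | _Y_X[Y]YY   read Y → write _, move →, go to s0
s0 | _Y_X_[Y]Y   read Y → write Y, move →, go to s1
s1 | _Y_X_Y[Y]
After 8 steps: state s1, head at 6, tape Y_X_YY.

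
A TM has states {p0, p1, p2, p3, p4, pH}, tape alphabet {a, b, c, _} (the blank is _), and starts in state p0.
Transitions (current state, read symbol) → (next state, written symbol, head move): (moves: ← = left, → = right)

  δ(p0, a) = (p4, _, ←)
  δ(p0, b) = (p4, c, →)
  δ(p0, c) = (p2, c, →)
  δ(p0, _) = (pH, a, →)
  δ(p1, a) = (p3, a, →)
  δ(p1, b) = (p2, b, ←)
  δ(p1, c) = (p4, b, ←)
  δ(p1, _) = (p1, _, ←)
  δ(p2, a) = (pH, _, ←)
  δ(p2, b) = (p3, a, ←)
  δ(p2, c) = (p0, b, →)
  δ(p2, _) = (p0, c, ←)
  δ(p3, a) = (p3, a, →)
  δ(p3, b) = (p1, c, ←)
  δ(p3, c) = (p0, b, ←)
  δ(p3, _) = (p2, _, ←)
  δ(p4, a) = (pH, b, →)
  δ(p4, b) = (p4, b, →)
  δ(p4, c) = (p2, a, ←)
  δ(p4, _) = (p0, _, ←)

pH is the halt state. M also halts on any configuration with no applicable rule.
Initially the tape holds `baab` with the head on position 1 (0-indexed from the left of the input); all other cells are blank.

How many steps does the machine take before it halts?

state=p0 head=1 tape=b[a]ab___   (p0,a)→(p4,_,←)
state=p4 head=0 tape=[b]_ab___   (p4,b)→(p4,b,→)
state=p4 head=1 tape=b[_]ab___   (p4,_)→(p0,_,←)
state=p0 head=0 tape=[b]_ab___   (p0,b)→(p4,c,→)
state=p4 head=1 tape=c[_]ab___   (p4,_)→(p0,_,←)
state=p0 head=0 tape=[c]_ab___   (p0,c)→(p2,c,→)
state=p2 head=1 tape=c[_]ab___   (p2,_)→(p0,c,←)
state=p0 head=0 tape=[c]cab___   (p0,c)→(p2,c,→)
state=p2 head=1 tape=c[c]ab___   (p2,c)→(p0,b,→)
state=p0 head=2 tape=cb[a]b___   (p0,a)→(p4,_,←)
state=p4 head=1 tape=c[b]_b___   (p4,b)→(p4,b,→)
state=p4 head=2 tape=cb[_]b___   (p4,_)→(p0,_,←)
state=p0 head=1 tape=c[b]_b___   (p0,b)→(p4,c,→)
state=p4 head=2 tape=cc[_]b___   (p4,_)→(p0,_,←)
state=p0 head=1 tape=c[c]_b___   (p0,c)→(p2,c,→)
state=p2 head=2 tape=cc[_]b___   (p2,_)→(p0,c,←)
state=p0 head=1 tape=c[c]cb___   (p0,c)→(p2,c,→)
state=p2 head=2 tape=cc[c]b___   (p2,c)→(p0,b,→)
state=p0 head=3 tape=ccb[b]___   (p0,b)→(p4,c,→)
state=p4 head=4 tape=ccbc[_]__   (p4,_)→(p0,_,←)
state=p0 head=3 tape=ccb[c]___   (p0,c)→(p2,c,→)
state=p2 head=4 tape=ccbc[_]__   (p2,_)→(p0,c,←)
state=p0 head=3 tape=ccb[c]c__   (p0,c)→(p2,c,→)
state=p2 head=4 tape=ccbc[c]__   (p2,c)→(p0,b,→)
state=p0 head=5 tape=ccbcb[_]_   (p0,_)→(pH,a,→)
state=pH head=6 tape=ccbcba[_]
M halts after 25 transitions.

25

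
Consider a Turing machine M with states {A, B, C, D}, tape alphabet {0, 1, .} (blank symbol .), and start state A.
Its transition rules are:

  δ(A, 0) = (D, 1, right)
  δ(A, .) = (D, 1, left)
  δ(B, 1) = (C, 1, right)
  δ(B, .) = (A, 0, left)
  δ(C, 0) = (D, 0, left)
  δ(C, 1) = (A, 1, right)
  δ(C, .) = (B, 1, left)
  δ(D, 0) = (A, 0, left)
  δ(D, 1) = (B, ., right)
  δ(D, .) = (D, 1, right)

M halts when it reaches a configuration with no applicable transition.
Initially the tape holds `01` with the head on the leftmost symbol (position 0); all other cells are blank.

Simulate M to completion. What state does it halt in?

state=A head=0 tape=[0]1.   (A,0)→(D,1,right)
state=D head=1 tape=1[1].   (D,1)→(B,.,right)
state=B head=2 tape=1.[.]   (B,.)→(A,0,left)
state=A head=1 tape=1[.]0   (A,.)→(D,1,left)
state=D head=0 tape=[1]10   (D,1)→(B,.,right)
state=B head=1 tape=.[1]0   (B,1)→(C,1,right)
state=C head=2 tape=.1[0]   (C,0)→(D,0,left)
state=D head=1 tape=.[1]0   (D,1)→(B,.,right)
state=B head=2 tape=..[0]
No transition is defined for (B, 0); M halts in state B.

B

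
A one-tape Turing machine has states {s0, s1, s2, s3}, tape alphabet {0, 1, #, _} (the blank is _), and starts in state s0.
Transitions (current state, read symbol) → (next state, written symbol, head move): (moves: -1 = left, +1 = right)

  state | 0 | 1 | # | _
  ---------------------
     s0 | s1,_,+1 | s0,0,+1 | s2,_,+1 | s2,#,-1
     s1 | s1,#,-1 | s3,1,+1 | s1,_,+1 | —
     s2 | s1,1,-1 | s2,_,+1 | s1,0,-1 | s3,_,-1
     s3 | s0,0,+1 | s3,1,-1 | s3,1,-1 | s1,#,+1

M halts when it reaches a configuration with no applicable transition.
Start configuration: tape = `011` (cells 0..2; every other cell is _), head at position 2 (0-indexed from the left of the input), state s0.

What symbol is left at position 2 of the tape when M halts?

s0 | 01[1]__   read 1 → write 0, move +1, go to s0
s0 | 010[_]_   read _ → write #, move -1, go to s2
s2 | 01[0]#_   read 0 → write 1, move -1, go to s1
s1 | 0[1]1#_   read 1 → write 1, move +1, go to s3
s3 | 01[1]#_   read 1 → write 1, move -1, go to s3
s3 | 0[1]1#_   read 1 → write 1, move -1, go to s3
s3 | [0]11#_   read 0 → write 0, move +1, go to s0
s0 | 0[1]1#_   read 1 → write 0, move +1, go to s0
s0 | 00[1]#_   read 1 → write 0, move +1, go to s0
s0 | 000[#]_   read # → write _, move +1, go to s2
s2 | 000_[_]   read _ → write _, move -1, go to s3
s3 | 000[_]_   read _ → write #, move +1, go to s1
s1 | 000#[_]
Cell 2 holds 0 when M halts.

0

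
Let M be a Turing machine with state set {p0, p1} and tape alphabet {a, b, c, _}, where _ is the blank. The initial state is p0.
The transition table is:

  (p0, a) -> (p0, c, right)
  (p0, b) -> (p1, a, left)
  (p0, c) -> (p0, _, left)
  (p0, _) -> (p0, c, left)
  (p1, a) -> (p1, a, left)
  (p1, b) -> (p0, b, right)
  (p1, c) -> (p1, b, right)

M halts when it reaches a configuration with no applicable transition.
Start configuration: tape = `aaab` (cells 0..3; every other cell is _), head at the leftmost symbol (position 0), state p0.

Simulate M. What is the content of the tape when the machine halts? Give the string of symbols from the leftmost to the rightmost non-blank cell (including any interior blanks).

a_ccc

p0 | _[a]aab_   read a → write c, move right, go to p0
p0 | _c[a]ab_   read a → write c, move right, go to p0
p0 | _cc[a]b_   read a → write c, move right, go to p0
p0 | _ccc[b]_   read b → write a, move left, go to p1
p1 | _cc[c]a_   read c → write b, move right, go to p1
p1 | _ccb[a]_   read a → write a, move left, go to p1
p1 | _cc[b]a_   read b → write b, move right, go to p0
p0 | _ccb[a]_   read a → write c, move right, go to p0
p0 | _ccbc[_]   read _ → write c, move left, go to p0
p0 | _ccb[c]c   read c → write _, move left, go to p0
p0 | _cc[b]_c   read b → write a, move left, go to p1
p1 | _c[c]a_c   read c → write b, move right, go to p1
p1 | _cb[a]_c   read a → write a, move left, go to p1
p1 | _c[b]a_c   read b → write b, move right, go to p0
p0 | _cb[a]_c   read a → write c, move right, go to p0
p0 | _cbc[_]c   read _ → write c, move left, go to p0
p0 | _cb[c]cc   read c → write _, move left, go to p0
p0 | _c[b]_cc   read b → write a, move left, go to p1
p1 | _[c]a_cc   read c → write b, move right, go to p1
p1 | _b[a]_cc   read a → write a, move left, go to p1
p1 | _[b]a_cc   read b → write b, move right, go to p0
p0 | _b[a]_cc   read a → write c, move right, go to p0
p0 | _bc[_]cc   read _ → write c, move left, go to p0
p0 | _b[c]ccc   read c → write _, move left, go to p0
p0 | _[b]_ccc   read b → write a, move left, go to p1
p1 | [_]a_ccc
The non-blank tape span at halt is a_ccc.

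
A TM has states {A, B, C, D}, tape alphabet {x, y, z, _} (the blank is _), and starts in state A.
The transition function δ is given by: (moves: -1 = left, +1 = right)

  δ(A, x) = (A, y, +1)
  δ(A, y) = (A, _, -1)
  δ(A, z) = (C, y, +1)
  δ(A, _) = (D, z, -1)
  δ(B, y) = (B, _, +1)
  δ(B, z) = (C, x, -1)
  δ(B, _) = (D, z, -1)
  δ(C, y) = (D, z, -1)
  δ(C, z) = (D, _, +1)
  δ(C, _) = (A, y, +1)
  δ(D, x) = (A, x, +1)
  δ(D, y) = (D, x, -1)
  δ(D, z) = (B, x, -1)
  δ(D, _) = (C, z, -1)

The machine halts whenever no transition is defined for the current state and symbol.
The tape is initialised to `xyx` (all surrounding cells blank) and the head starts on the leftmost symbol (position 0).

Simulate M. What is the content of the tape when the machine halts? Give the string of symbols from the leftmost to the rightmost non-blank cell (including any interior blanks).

yyxxxxxxz

state=A head=0 tape=_____[x]yx_   (A,x)→(A,y,+1)
state=A head=1 tape=_____y[y]x_   (A,y)→(A,_,-1)
state=A head=0 tape=_____[y]_x_   (A,y)→(A,_,-1)
state=A head=-1 tape=____[_]__x_   (A,_)→(D,z,-1)
state=D head=-2 tape=___[_]z__x_   (D,_)→(C,z,-1)
state=C head=-3 tape=__[_]zz__x_   (C,_)→(A,y,+1)
state=A head=-2 tape=__y[z]z__x_   (A,z)→(C,y,+1)
state=C head=-1 tape=__yy[z]__x_   (C,z)→(D,_,+1)
state=D head=0 tape=__yy_[_]_x_   (D,_)→(C,z,-1)
state=C head=-1 tape=__yy[_]z_x_   (C,_)→(A,y,+1)
state=A head=0 tape=__yyy[z]_x_   (A,z)→(C,y,+1)
state=C head=1 tape=__yyyy[_]x_   (C,_)→(A,y,+1)
state=A head=2 tape=__yyyyy[x]_   (A,x)→(A,y,+1)
state=A head=3 tape=__yyyyyy[_]   (A,_)→(D,z,-1)
state=D head=2 tape=__yyyyy[y]z   (D,y)→(D,x,-1)
state=D head=1 tape=__yyyy[y]xz   (D,y)→(D,x,-1)
state=D head=0 tape=__yyy[y]xxz   (D,y)→(D,x,-1)
state=D head=-1 tape=__yy[y]xxxz   (D,y)→(D,x,-1)
state=D head=-2 tape=__y[y]xxxxz   (D,y)→(D,x,-1)
state=D head=-3 tape=__[y]xxxxxz   (D,y)→(D,x,-1)
state=D head=-4 tape=_[_]xxxxxxz   (D,_)→(C,z,-1)
state=C head=-5 tape=[_]zxxxxxxz   (C,_)→(A,y,+1)
state=A head=-4 tape=y[z]xxxxxxz   (A,z)→(C,y,+1)
state=C head=-3 tape=yy[x]xxxxxz
The non-blank tape span at halt is yyxxxxxxz.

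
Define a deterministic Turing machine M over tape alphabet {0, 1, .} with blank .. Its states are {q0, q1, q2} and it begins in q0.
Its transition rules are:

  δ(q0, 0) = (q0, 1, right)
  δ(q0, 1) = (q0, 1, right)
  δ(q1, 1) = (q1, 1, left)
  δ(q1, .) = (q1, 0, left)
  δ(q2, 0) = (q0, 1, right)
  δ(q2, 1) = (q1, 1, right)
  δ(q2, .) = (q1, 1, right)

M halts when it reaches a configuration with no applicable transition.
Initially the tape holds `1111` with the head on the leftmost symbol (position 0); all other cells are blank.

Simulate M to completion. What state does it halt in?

q0

state=q0 head=0 tape=[1]111.   (q0,1)→(q0,1,right)
state=q0 head=1 tape=1[1]11.   (q0,1)→(q0,1,right)
state=q0 head=2 tape=11[1]1.   (q0,1)→(q0,1,right)
state=q0 head=3 tape=111[1].   (q0,1)→(q0,1,right)
state=q0 head=4 tape=1111[.]
No transition is defined for (q0, .); M halts in state q0.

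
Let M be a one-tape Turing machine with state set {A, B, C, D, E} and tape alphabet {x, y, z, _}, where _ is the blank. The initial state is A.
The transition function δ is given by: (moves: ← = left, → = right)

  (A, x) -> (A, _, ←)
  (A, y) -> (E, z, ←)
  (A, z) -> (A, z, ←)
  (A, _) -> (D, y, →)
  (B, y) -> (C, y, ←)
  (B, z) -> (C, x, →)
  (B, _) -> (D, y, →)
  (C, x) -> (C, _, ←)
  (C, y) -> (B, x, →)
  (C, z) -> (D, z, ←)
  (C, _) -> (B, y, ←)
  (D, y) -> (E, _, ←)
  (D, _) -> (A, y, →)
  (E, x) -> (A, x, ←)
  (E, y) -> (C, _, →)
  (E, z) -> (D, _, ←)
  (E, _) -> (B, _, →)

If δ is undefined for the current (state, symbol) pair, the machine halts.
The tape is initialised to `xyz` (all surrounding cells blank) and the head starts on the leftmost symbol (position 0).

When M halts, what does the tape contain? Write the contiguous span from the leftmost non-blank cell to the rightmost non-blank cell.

xzzz

A | __[x]yz   read x → write _, move ←, go to A
A | _[_]_yz   read _ → write y, move →, go to D
D | _y[_]yz   read _ → write y, move →, go to A
A | _yy[y]z   read y → write z, move ←, go to E
E | _y[y]zz   read y → write _, move →, go to C
C | _y_[z]z   read z → write z, move ←, go to D
D | _y[_]zz   read _ → write y, move →, go to A
A | _yy[z]z   read z → write z, move ←, go to A
A | _y[y]zz   read y → write z, move ←, go to E
E | _[y]zzz   read y → write _, move →, go to C
C | __[z]zz   read z → write z, move ←, go to D
D | _[_]zzz   read _ → write y, move →, go to A
A | _y[z]zz   read z → write z, move ←, go to A
A | _[y]zzz   read y → write z, move ←, go to E
E | [_]zzzz   read _ → write _, move →, go to B
B | _[z]zzz   read z → write x, move →, go to C
C | _x[z]zz   read z → write z, move ←, go to D
D | _[x]zzz
The non-blank tape span at halt is xzzz.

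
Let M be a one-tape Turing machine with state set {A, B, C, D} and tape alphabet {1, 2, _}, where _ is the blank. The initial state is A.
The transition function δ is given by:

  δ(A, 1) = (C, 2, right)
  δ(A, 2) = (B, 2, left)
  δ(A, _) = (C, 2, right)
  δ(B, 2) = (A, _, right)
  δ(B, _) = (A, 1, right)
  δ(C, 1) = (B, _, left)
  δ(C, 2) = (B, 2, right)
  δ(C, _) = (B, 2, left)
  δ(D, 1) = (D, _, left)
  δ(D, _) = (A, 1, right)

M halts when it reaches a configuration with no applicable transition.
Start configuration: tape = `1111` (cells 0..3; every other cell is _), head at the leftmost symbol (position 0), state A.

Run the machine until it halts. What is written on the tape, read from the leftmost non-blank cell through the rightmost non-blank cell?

state=A head=0 tape=[1]111_   (A,1)→(C,2,right)
state=C head=1 tape=2[1]11_   (C,1)→(B,_,left)
state=B head=0 tape=[2]_11_   (B,2)→(A,_,right)
state=A head=1 tape=_[_]11_   (A,_)→(C,2,right)
state=C head=2 tape=_2[1]1_   (C,1)→(B,_,left)
state=B head=1 tape=_[2]_1_   (B,2)→(A,_,right)
state=A head=2 tape=__[_]1_   (A,_)→(C,2,right)
state=C head=3 tape=__2[1]_   (C,1)→(B,_,left)
state=B head=2 tape=__[2]__   (B,2)→(A,_,right)
state=A head=3 tape=___[_]_   (A,_)→(C,2,right)
state=C head=4 tape=___2[_]   (C,_)→(B,2,left)
state=B head=3 tape=___[2]2   (B,2)→(A,_,right)
state=A head=4 tape=____[2]   (A,2)→(B,2,left)
state=B head=3 tape=___[_]2   (B,_)→(A,1,right)
state=A head=4 tape=___1[2]   (A,2)→(B,2,left)
state=B head=3 tape=___[1]2
The non-blank tape span at halt is 12.

12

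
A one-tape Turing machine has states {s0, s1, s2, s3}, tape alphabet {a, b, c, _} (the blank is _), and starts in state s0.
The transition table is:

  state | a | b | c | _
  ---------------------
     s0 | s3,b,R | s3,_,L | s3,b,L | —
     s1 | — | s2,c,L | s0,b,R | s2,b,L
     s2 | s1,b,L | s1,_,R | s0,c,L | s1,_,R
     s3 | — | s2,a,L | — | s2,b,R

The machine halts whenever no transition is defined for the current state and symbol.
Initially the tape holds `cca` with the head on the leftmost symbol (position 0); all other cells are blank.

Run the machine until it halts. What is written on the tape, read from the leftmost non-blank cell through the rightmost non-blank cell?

state=s0 head=0 tape=_[c]ca____   (s0,c)→(s3,b,L)
state=s3 head=-1 tape=[_]bca____   (s3,_)→(s2,b,R)
state=s2 head=0 tape=b[b]ca____   (s2,b)→(s1,_,R)
state=s1 head=1 tape=b_[c]a____   (s1,c)→(s0,b,R)
state=s0 head=2 tape=b_b[a]____   (s0,a)→(s3,b,R)
state=s3 head=3 tape=b_bb[_]___   (s3,_)→(s2,b,R)
state=s2 head=4 tape=b_bbb[_]__   (s2,_)→(s1,_,R)
state=s1 head=5 tape=b_bbb_[_]_   (s1,_)→(s2,b,L)
state=s2 head=4 tape=b_bbb[_]b_   (s2,_)→(s1,_,R)
state=s1 head=5 tape=b_bbb_[b]_   (s1,b)→(s2,c,L)
state=s2 head=4 tape=b_bbb[_]c_   (s2,_)→(s1,_,R)
state=s1 head=5 tape=b_bbb_[c]_   (s1,c)→(s0,b,R)
state=s0 head=6 tape=b_bbb_b[_]
The non-blank tape span at halt is b_bbb_b.

b_bbb_b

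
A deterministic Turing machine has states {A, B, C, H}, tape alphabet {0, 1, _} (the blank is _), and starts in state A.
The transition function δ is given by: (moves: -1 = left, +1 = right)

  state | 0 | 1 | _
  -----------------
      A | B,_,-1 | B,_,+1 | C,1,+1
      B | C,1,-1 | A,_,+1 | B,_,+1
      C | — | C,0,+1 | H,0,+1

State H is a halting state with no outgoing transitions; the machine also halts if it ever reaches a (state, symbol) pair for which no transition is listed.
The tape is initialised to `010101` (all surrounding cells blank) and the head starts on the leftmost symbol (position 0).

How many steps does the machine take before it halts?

14

state=A head=0 tape=_[0]10101___   (A,0)→(B,_,-1)
state=B head=-1 tape=[_]_10101___   (B,_)→(B,_,+1)
state=B head=0 tape=_[_]10101___   (B,_)→(B,_,+1)
state=B head=1 tape=__[1]0101___   (B,1)→(A,_,+1)
state=A head=2 tape=___[0]101___   (A,0)→(B,_,-1)
state=B head=1 tape=__[_]_101___   (B,_)→(B,_,+1)
state=B head=2 tape=___[_]101___   (B,_)→(B,_,+1)
state=B head=3 tape=____[1]01___   (B,1)→(A,_,+1)
state=A head=4 tape=_____[0]1___   (A,0)→(B,_,-1)
state=B head=3 tape=____[_]_1___   (B,_)→(B,_,+1)
state=B head=4 tape=_____[_]1___   (B,_)→(B,_,+1)
state=B head=5 tape=______[1]___   (B,1)→(A,_,+1)
state=A head=6 tape=_______[_]__   (A,_)→(C,1,+1)
state=C head=7 tape=_______1[_]_   (C,_)→(H,0,+1)
state=H head=8 tape=_______10[_]
M halts after 14 transitions.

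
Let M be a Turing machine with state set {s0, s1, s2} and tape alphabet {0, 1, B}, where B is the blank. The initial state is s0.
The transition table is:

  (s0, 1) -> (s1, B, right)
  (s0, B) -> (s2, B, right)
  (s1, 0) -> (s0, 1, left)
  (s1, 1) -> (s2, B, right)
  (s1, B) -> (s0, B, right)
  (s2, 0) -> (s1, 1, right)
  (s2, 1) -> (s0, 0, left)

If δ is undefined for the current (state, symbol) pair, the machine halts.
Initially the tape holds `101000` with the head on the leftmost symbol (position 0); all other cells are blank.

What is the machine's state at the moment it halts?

s0 | [1]01000BBB   read 1 → write B, move right, go to s1
s1 | B[0]1000BBB   read 0 → write 1, move left, go to s0
s0 | [B]11000BBB   read B → write B, move right, go to s2
s2 | B[1]1000BBB   read 1 → write 0, move left, go to s0
s0 | [B]01000BBB   read B → write B, move right, go to s2
s2 | B[0]1000BBB   read 0 → write 1, move right, go to s1
s1 | B1[1]000BBB   read 1 → write B, move right, go to s2
s2 | B1B[0]00BBB   read 0 → write 1, move right, go to s1
s1 | B1B1[0]0BBB   read 0 → write 1, move left, go to s0
s0 | B1B[1]10BBB   read 1 → write B, move right, go to s1
s1 | B1BB[1]0BBB   read 1 → write B, move right, go to s2
s2 | B1BBB[0]BBB   read 0 → write 1, move right, go to s1
s1 | B1BBB1[B]BB   read B → write B, move right, go to s0
s0 | B1BBB1B[B]B   read B → write B, move right, go to s2
s2 | B1BBB1BB[B]
No transition is defined for (s2, B); M halts in state s2.

s2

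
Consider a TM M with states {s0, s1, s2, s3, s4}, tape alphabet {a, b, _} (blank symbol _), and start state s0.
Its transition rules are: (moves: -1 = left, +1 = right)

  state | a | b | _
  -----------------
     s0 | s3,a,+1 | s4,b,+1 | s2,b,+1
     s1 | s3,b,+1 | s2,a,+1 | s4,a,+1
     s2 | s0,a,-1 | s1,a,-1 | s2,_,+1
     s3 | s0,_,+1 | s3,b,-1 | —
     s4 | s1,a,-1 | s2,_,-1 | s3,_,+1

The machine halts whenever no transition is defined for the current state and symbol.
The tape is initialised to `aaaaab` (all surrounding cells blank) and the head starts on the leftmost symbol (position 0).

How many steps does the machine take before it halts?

s0 | [a]aaaab__   read a → write a, move +1, go to s3
s3 | a[a]aaab__   read a → write _, move +1, go to s0
s0 | a_[a]aab__   read a → write a, move +1, go to s3
s3 | a_a[a]ab__   read a → write _, move +1, go to s0
s0 | a_a_[a]b__   read a → write a, move +1, go to s3
s3 | a_a_a[b]__   read b → write b, move -1, go to s3
s3 | a_a_[a]b__   read a → write _, move +1, go to s0
s0 | a_a__[b]__   read b → write b, move +1, go to s4
s4 | a_a__b[_]_   read _ → write _, move +1, go to s3
s3 | a_a__b_[_]
M halts after 9 transitions.

9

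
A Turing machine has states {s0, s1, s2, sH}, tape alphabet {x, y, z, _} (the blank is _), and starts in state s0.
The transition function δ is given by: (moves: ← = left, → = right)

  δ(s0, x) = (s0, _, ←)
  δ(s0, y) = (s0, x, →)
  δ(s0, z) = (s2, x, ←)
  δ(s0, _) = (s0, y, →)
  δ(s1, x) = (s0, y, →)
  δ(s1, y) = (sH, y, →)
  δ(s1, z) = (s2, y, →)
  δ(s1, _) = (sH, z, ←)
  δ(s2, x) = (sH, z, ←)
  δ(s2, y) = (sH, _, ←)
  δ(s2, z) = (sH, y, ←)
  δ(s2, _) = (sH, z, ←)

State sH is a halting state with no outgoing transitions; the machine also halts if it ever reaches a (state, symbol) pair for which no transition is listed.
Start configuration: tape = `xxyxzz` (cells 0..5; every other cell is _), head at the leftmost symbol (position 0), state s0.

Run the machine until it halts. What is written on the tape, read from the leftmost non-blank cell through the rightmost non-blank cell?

s0 | _[x]xyxzz   read x → write _, move ←, go to s0
s0 | [_]_xyxzz   read _ → write y, move →, go to s0
s0 | y[_]xyxzz   read _ → write y, move →, go to s0
s0 | yy[x]yxzz   read x → write _, move ←, go to s0
s0 | y[y]_yxzz   read y → write x, move →, go to s0
s0 | yx[_]yxzz   read _ → write y, move →, go to s0
s0 | yxy[y]xzz   read y → write x, move →, go to s0
s0 | yxyx[x]zz   read x → write _, move ←, go to s0
s0 | yxy[x]_zz   read x → write _, move ←, go to s0
s0 | yx[y]__zz   read y → write x, move →, go to s0
s0 | yxx[_]_zz   read _ → write y, move →, go to s0
s0 | yxxy[_]zz   read _ → write y, move →, go to s0
s0 | yxxyy[z]z   read z → write x, move ←, go to s2
s2 | yxxy[y]xz   read y → write _, move ←, go to sH
sH | yxx[y]_xz
The non-blank tape span at halt is yxxy_xz.

yxxy_xz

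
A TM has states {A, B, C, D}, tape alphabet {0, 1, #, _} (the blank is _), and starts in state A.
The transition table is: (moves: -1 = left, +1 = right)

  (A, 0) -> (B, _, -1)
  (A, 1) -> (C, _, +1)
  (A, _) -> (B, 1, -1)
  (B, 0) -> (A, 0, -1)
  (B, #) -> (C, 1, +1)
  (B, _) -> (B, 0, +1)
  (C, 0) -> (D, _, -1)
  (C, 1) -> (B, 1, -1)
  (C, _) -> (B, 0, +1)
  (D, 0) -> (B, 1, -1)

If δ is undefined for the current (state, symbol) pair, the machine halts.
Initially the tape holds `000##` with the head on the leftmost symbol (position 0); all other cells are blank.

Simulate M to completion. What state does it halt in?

A | ___[0]00##   read 0 → write _, move -1, go to B
B | __[_]_00##   read _ → write 0, move +1, go to B
B | __0[_]00##   read _ → write 0, move +1, go to B
B | __00[0]0##   read 0 → write 0, move -1, go to A
A | __0[0]00##   read 0 → write _, move -1, go to B
B | __[0]_00##   read 0 → write 0, move -1, go to A
A | _[_]0_00##   read _ → write 1, move -1, go to B
B | [_]10_00##   read _ → write 0, move +1, go to B
B | 0[1]0_00##
No transition is defined for (B, 1); M halts in state B.

B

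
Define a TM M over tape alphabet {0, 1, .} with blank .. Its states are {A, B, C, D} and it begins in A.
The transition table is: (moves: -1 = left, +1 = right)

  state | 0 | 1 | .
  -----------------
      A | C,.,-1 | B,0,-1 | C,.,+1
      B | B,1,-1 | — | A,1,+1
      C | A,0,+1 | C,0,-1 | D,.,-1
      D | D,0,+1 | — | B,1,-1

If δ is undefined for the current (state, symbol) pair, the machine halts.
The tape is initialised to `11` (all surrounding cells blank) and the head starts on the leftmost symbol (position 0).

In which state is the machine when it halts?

B

state=A head=0 tape=....[1]1   (A,1)→(B,0,-1)
state=B head=-1 tape=...[.]01   (B,.)→(A,1,+1)
state=A head=0 tape=...1[0]1   (A,0)→(C,.,-1)
state=C head=-1 tape=...[1].1   (C,1)→(C,0,-1)
state=C head=-2 tape=..[.]0.1   (C,.)→(D,.,-1)
state=D head=-3 tape=.[.].0.1   (D,.)→(B,1,-1)
state=B head=-4 tape=[.]1.0.1   (B,.)→(A,1,+1)
state=A head=-3 tape=1[1].0.1   (A,1)→(B,0,-1)
state=B head=-4 tape=[1]0.0.1
No transition is defined for (B, 1); M halts in state B.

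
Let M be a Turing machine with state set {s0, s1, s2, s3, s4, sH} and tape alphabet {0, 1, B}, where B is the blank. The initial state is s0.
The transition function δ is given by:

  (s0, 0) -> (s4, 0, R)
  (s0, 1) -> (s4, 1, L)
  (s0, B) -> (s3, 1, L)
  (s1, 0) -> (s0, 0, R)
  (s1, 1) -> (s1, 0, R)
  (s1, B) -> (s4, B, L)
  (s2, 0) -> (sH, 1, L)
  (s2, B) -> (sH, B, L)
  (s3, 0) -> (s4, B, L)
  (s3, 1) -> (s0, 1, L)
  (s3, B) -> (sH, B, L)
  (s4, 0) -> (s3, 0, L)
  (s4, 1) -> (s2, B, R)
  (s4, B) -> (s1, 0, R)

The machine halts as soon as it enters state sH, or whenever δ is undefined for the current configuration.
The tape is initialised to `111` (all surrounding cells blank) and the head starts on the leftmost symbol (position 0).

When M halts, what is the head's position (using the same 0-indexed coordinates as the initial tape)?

-4

s0 | BBBB[1]11B   read 1 → write 1, move L, go to s4
s4 | BBB[B]111B   read B → write 0, move R, go to s1
s1 | BBB0[1]11B   read 1 → write 0, move R, go to s1
s1 | BBB00[1]1B   read 1 → write 0, move R, go to s1
s1 | BBB000[1]B   read 1 → write 0, move R, go to s1
s1 | BBB0000[B]   read B → write B, move L, go to s4
s4 | BBB000[0]B   read 0 → write 0, move L, go to s3
s3 | BBB00[0]0B   read 0 → write B, move L, go to s4
s4 | BBB0[0]B0B   read 0 → write 0, move L, go to s3
s3 | BBB[0]0B0B   read 0 → write B, move L, go to s4
s4 | BB[B]B0B0B   read B → write 0, move R, go to s1
s1 | BB0[B]0B0B   read B → write B, move L, go to s4
s4 | BB[0]B0B0B   read 0 → write 0, move L, go to s3
s3 | B[B]0B0B0B   read B → write B, move L, go to sH
sH | [B]B0B0B0B
At halt the head is at cell -4.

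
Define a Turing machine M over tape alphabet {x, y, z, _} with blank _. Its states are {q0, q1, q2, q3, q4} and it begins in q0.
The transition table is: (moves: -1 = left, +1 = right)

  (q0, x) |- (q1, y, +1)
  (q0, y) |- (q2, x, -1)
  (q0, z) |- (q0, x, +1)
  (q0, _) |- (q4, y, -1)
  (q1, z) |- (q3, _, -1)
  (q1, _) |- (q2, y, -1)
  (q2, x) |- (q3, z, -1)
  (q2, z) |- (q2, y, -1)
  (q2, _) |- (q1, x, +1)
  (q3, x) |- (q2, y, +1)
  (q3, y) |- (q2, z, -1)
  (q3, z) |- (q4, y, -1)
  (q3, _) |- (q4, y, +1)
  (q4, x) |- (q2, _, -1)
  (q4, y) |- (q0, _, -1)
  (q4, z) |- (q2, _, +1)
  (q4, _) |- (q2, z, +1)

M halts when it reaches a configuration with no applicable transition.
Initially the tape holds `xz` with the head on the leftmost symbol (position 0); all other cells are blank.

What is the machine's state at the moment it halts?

q1

state=q0 head=0 tape=__[x]z   (q0,x)→(q1,y,+1)
state=q1 head=1 tape=__y[z]   (q1,z)→(q3,_,-1)
state=q3 head=0 tape=__[y]_   (q3,y)→(q2,z,-1)
state=q2 head=-1 tape=_[_]z_   (q2,_)→(q1,x,+1)
state=q1 head=0 tape=_x[z]_   (q1,z)→(q3,_,-1)
state=q3 head=-1 tape=_[x]__   (q3,x)→(q2,y,+1)
state=q2 head=0 tape=_y[_]_   (q2,_)→(q1,x,+1)
state=q1 head=1 tape=_yx[_]   (q1,_)→(q2,y,-1)
state=q2 head=0 tape=_y[x]y   (q2,x)→(q3,z,-1)
state=q3 head=-1 tape=_[y]zy   (q3,y)→(q2,z,-1)
state=q2 head=-2 tape=[_]zzy   (q2,_)→(q1,x,+1)
state=q1 head=-1 tape=x[z]zy   (q1,z)→(q3,_,-1)
state=q3 head=-2 tape=[x]_zy   (q3,x)→(q2,y,+1)
state=q2 head=-1 tape=y[_]zy   (q2,_)→(q1,x,+1)
state=q1 head=0 tape=yx[z]y   (q1,z)→(q3,_,-1)
state=q3 head=-1 tape=y[x]_y   (q3,x)→(q2,y,+1)
state=q2 head=0 tape=yy[_]y   (q2,_)→(q1,x,+1)
state=q1 head=1 tape=yyx[y]
No transition is defined for (q1, y); M halts in state q1.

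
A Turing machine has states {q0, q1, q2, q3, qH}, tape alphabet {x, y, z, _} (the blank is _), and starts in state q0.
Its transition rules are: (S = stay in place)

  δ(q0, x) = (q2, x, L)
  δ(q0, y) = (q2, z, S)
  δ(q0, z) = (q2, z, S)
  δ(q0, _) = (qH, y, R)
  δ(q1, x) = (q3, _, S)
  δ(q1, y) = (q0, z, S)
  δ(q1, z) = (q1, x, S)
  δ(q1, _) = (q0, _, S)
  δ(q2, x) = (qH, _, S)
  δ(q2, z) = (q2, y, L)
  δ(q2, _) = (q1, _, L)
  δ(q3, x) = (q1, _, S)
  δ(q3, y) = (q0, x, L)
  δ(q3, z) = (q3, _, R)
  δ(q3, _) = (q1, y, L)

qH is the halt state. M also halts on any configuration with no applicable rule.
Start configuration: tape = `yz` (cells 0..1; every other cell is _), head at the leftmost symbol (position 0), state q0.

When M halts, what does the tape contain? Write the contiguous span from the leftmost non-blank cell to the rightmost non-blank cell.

state=q0 head=0 tape=__[y]z   (q0,y)→(q2,z,S)
state=q2 head=0 tape=__[z]z   (q2,z)→(q2,y,L)
state=q2 head=-1 tape=_[_]yz   (q2,_)→(q1,_,L)
state=q1 head=-2 tape=[_]_yz   (q1,_)→(q0,_,S)
state=q0 head=-2 tape=[_]_yz   (q0,_)→(qH,y,R)
state=qH head=-1 tape=y[_]yz
The non-blank tape span at halt is y_yz.

y_yz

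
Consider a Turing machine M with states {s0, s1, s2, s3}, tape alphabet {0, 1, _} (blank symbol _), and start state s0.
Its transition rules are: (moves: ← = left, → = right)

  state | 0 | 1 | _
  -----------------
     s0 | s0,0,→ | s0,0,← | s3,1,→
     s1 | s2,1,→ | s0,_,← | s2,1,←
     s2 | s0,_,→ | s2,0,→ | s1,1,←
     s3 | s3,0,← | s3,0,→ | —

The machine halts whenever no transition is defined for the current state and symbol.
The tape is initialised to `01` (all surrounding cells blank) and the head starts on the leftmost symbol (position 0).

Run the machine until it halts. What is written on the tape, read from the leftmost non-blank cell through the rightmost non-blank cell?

001

state=s0 head=0 tape=[0]1__   (s0,0)→(s0,0,→)
state=s0 head=1 tape=0[1]__   (s0,1)→(s0,0,←)
state=s0 head=0 tape=[0]0__   (s0,0)→(s0,0,→)
state=s0 head=1 tape=0[0]__   (s0,0)→(s0,0,→)
state=s0 head=2 tape=00[_]_   (s0,_)→(s3,1,→)
state=s3 head=3 tape=001[_]
The non-blank tape span at halt is 001.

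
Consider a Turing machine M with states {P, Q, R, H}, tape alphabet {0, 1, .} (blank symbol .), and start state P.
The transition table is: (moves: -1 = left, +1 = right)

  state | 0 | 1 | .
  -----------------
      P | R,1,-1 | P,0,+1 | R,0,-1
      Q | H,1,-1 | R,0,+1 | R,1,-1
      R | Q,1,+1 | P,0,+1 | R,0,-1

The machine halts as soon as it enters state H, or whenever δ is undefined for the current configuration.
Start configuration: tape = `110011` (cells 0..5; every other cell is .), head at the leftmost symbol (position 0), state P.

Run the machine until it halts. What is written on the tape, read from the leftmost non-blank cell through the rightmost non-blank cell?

state=P head=0 tape=[1]10011.   (P,1)→(P,0,+1)
state=P head=1 tape=0[1]0011.   (P,1)→(P,0,+1)
state=P head=2 tape=00[0]011.   (P,0)→(R,1,-1)
state=R head=1 tape=0[0]1011.   (R,0)→(Q,1,+1)
state=Q head=2 tape=01[1]011.   (Q,1)→(R,0,+1)
state=R head=3 tape=010[0]11.   (R,0)→(Q,1,+1)
state=Q head=4 tape=0101[1]1.   (Q,1)→(R,0,+1)
state=R head=5 tape=01010[1].   (R,1)→(P,0,+1)
state=P head=6 tape=010100[.]   (P,.)→(R,0,-1)
state=R head=5 tape=01010[0]0   (R,0)→(Q,1,+1)
state=Q head=6 tape=010101[0]   (Q,0)→(H,1,-1)
state=H head=5 tape=01010[1]1
The non-blank tape span at halt is 0101011.

0101011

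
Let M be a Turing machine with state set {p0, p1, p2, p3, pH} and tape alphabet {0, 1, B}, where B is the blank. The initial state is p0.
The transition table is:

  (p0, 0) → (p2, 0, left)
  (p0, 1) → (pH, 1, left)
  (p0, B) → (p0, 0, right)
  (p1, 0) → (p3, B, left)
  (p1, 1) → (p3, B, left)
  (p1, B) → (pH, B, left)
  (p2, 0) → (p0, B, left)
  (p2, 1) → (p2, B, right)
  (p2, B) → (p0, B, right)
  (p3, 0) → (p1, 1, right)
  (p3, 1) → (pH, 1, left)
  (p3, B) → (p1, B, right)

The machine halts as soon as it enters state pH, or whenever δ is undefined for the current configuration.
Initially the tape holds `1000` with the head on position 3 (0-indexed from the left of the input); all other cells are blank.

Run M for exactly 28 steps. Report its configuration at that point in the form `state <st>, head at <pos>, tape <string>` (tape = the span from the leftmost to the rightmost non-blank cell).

p0 | BB100[0]   read 0 → write 0, move left, go to p2
p2 | BB10[0]0   read 0 → write B, move left, go to p0
p0 | BB1[0]B0   read 0 → write 0, move left, go to p2
p2 | BB[1]0B0   read 1 → write B, move right, go to p2
p2 | BBB[0]B0   read 0 → write B, move left, go to p0
p0 | BB[B]BB0   read B → write 0, move right, go to p0
p0 | BB0[B]B0   read B → write 0, move right, go to p0
p0 | BB00[B]0   read B → write 0, move right, go to p0
p0 | BB000[0]   read 0 → write 0, move left, go to p2
p2 | BB00[0]0   read 0 → write B, move left, go to p0
p0 | BB0[0]B0   read 0 → write 0, move left, go to p2
p2 | BB[0]0B0   read 0 → write B, move left, go to p0
p0 | B[B]B0B0   read B → write 0, move right, go to p0
p0 | B0[B]0B0   read B → write 0, move right, go to p0
p0 | B00[0]B0   read 0 → write 0, move left, go to p2
p2 | B0[0]0B0   read 0 → write B, move left, go to p0
p0 | B[0]B0B0   read 0 → write 0, move left, go to p2
p2 | [B]0B0B0   read B → write B, move right, go to p0
p0 | B[0]B0B0   read 0 → write 0, move left, go to p2
p2 | [B]0B0B0   read B → write B, move right, go to p0
p0 | B[0]B0B0   read 0 → write 0, move left, go to p2
p2 | [B]0B0B0   read B → write B, move right, go to p0
p0 | B[0]B0B0   read 0 → write 0, move left, go to p2
p2 | [B]0B0B0   read B → write B, move right, go to p0
p0 | B[0]B0B0   read 0 → write 0, move left, go to p2
p2 | [B]0B0B0   read B → write B, move right, go to p0
p0 | B[0]B0B0   read 0 → write 0, move left, go to p2
p2 | [B]0B0B0   read B → write B, move right, go to p0
p0 | B[0]B0B0
After 28 steps: state p0, head at -1, tape 0B0B0.

state p0, head at -1, tape 0B0B0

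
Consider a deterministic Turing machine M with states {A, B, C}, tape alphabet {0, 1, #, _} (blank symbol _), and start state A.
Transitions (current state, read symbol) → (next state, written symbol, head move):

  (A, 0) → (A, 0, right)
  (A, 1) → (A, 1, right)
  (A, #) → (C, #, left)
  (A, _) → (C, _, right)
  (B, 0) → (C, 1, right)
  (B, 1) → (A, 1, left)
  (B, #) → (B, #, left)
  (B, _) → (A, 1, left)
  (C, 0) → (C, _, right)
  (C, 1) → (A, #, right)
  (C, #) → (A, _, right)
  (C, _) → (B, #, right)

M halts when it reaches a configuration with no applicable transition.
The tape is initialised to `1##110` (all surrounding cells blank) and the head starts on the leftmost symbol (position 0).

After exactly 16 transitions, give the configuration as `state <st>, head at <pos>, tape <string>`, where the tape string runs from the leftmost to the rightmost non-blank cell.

state B, head at 0, tape ####110

state=A head=0 tape=__[1]##110   (A,1)→(A,1,right)
state=A head=1 tape=__1[#]#110   (A,#)→(C,#,left)
state=C head=0 tape=__[1]##110   (C,1)→(A,#,right)
state=A head=1 tape=__#[#]#110   (A,#)→(C,#,left)
state=C head=0 tape=__[#]##110   (C,#)→(A,_,right)
state=A head=1 tape=___[#]#110   (A,#)→(C,#,left)
state=C head=0 tape=__[_]##110   (C,_)→(B,#,right)
state=B head=1 tape=__#[#]#110   (B,#)→(B,#,left)
state=B head=0 tape=__[#]##110   (B,#)→(B,#,left)
state=B head=-1 tape=_[_]###110   (B,_)→(A,1,left)
state=A head=-2 tape=[_]1###110   (A,_)→(C,_,right)
state=C head=-1 tape=_[1]###110   (C,1)→(A,#,right)
state=A head=0 tape=_#[#]##110   (A,#)→(C,#,left)
state=C head=-1 tape=_[#]###110   (C,#)→(A,_,right)
state=A head=0 tape=__[#]##110   (A,#)→(C,#,left)
state=C head=-1 tape=_[_]###110   (C,_)→(B,#,right)
state=B head=0 tape=_#[#]##110
After 16 steps: state B, head at 0, tape ####110.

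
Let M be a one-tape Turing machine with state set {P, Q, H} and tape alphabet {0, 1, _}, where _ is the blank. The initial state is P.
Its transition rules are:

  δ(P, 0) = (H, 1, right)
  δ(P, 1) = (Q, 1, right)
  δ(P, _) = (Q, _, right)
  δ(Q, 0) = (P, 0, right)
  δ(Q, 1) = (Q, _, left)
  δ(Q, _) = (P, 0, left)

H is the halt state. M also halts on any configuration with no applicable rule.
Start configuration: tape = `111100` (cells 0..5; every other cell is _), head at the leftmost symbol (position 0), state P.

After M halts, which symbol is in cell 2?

_

P | __[1]11100   read 1 → write 1, move right, go to Q
Q | __1[1]1100   read 1 → write _, move left, go to Q
Q | __[1]_1100   read 1 → write _, move left, go to Q
Q | _[_]__1100   read _ → write 0, move left, go to P
P | [_]0__1100   read _ → write _, move right, go to Q
Q | _[0]__1100   read 0 → write 0, move right, go to P
P | _0[_]_1100   read _ → write _, move right, go to Q
Q | _0_[_]1100   read _ → write 0, move left, go to P
P | _0[_]01100   read _ → write _, move right, go to Q
Q | _0_[0]1100   read 0 → write 0, move right, go to P
P | _0_0[1]100   read 1 → write 1, move right, go to Q
Q | _0_01[1]00   read 1 → write _, move left, go to Q
Q | _0_0[1]_00   read 1 → write _, move left, go to Q
Q | _0_[0]__00   read 0 → write 0, move right, go to P
P | _0_0[_]_00   read _ → write _, move right, go to Q
Q | _0_0_[_]00   read _ → write 0, move left, go to P
P | _0_0[_]000   read _ → write _, move right, go to Q
Q | _0_0_[0]00   read 0 → write 0, move right, go to P
P | _0_0_0[0]0   read 0 → write 1, move right, go to H
H | _0_0_01[0]
Cell 2 holds _ when M halts.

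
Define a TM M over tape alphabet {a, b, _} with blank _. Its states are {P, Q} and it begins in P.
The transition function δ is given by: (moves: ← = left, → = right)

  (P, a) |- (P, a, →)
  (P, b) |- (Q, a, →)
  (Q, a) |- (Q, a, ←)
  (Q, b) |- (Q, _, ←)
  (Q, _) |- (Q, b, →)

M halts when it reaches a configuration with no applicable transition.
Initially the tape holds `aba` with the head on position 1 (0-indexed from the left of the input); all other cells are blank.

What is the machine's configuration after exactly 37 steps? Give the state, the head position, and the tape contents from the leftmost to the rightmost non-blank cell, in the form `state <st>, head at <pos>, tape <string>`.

P | _____a[b]a   read b → write a, move →, go to Q
Q | _____aa[a]   read a → write a, move ←, go to Q
Q | _____a[a]a   read a → write a, move ←, go to Q
Q | _____[a]aa   read a → write a, move ←, go to Q
Q | ____[_]aaa   read _ → write b, move →, go to Q
Q | ____b[a]aa   read a → write a, move ←, go to Q
Q | ____[b]aaa   read b → write _, move ←, go to Q
Q | ___[_]_aaa   read _ → write b, move →, go to Q
Q | ___b[_]aaa   read _ → write b, move →, go to Q
Q | ___bb[a]aa   read a → write a, move ←, go to Q
Q | ___b[b]aaa   read b → write _, move ←, go to Q
Q | ___[b]_aaa   read b → write _, move ←, go to Q
Q | __[_]__aaa   read _ → write b, move →, go to Q
Q | __b[_]_aaa   read _ → write b, move →, go to Q
Q | __bb[_]aaa   read _ → write b, move →, go to Q
Q | __bbb[a]aa   read a → write a, move ←, go to Q
Q | __bb[b]aaa   read b → write _, move ←, go to Q
Q | __b[b]_aaa   read b → write _, move ←, go to Q
Q | __[b]__aaa   read b → write _, move ←, go to Q
Q | _[_]___aaa   read _ → write b, move →, go to Q
Q | _b[_]__aaa   read _ → write b, move →, go to Q
Q | _bb[_]_aaa   read _ → write b, move →, go to Q
Q | _bbb[_]aaa   read _ → write b, move →, go to Q
Q | _bbbb[a]aa   read a → write a, move ←, go to Q
Q | _bbb[b]aaa   read b → write _, move ←, go to Q
Q | _bb[b]_aaa   read b → write _, move ←, go to Q
Q | _b[b]__aaa   read b → write _, move ←, go to Q
Q | _[b]___aaa   read b → write _, move ←, go to Q
Q | [_]____aaa   read _ → write b, move →, go to Q
Q | b[_]___aaa   read _ → write b, move →, go to Q
Q | bb[_]__aaa   read _ → write b, move →, go to Q
Q | bbb[_]_aaa   read _ → write b, move →, go to Q
Q | bbbb[_]aaa   read _ → write b, move →, go to Q
Q | bbbbb[a]aa   read a → write a, move ←, go to Q
Q | bbbb[b]aaa   read b → write _, move ←, go to Q
Q | bbb[b]_aaa   read b → write _, move ←, go to Q
Q | bb[b]__aaa   read b → write _, move ←, go to Q
Q | b[b]___aaa
After 37 steps: state Q, head at -4, tape bb___aaa.

state Q, head at -4, tape bb___aaa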